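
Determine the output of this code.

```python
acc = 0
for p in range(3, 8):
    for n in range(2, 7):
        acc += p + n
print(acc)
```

225

p=3,n=2: acc = 0+5 = 5
p=3,n=3: acc = 5+6 = 11
p=3,n=4: acc = 11+7 = 18
p=3,n=5: acc = 18+8 = 26
p=3,n=6: acc = 26+9 = 35
p=4,n=2: acc = 35+6 = 41
p=4,n=3: acc = 41+7 = 48
p=4,n=4: acc = 48+8 = 56
p=4,n=5: acc = 56+9 = 65
p=4,n=6: acc = 65+10 = 75
p=5,n=2: acc = 75+7 = 82
p=5,n=3: acc = 82+8 = 90
p=5,n=4: acc = 90+9 = 99
p=5,n=5: acc = 99+10 = 109
p=5,n=6: acc = 109+11 = 120
p=6,n=2: acc = 120+8 = 128
p=6,n=3: acc = 128+9 = 137
p=6,n=4: acc = 137+10 = 147
p=6,n=5: acc = 147+11 = 158
p=6,n=6: acc = 158+12 = 170
p=7,n=2: acc = 170+9 = 179
p=7,n=3: acc = 179+10 = 189
p=7,n=4: acc = 189+11 = 200
p=7,n=5: acc = 200+12 = 212
p=7,n=6: acc = 212+13 = 225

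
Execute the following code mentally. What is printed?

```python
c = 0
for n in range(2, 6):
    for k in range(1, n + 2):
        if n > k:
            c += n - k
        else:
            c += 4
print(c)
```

n=2,k=1: 2>1, c = 0+1 = 1
n=2,k=2: not 2>2, c = 1+4 = 5
n=2,k=3: not 2>3, c = 5+4 = 9
n=3,k=1: 3>1, c = 9+2 = 11
n=3,k=2: 3>2, c = 11+1 = 12
n=3,k=3: not 3>3, c = 12+4 = 16
n=3,k=4: not 3>4, c = 16+4 = 20
n=4,k=1: 4>1, c = 20+3 = 23
n=4,k=2: 4>2, c = 23+2 = 25
n=4,k=3: 4>3, c = 25+1 = 26
n=4,k=4: not 4>4, c = 26+4 = 30
n=4,k=5: not 4>5, c = 30+4 = 34
n=5,k=1: 5>1, c = 34+4 = 38
n=5,k=2: 5>2, c = 38+3 = 41
n=5,k=3: 5>3, c = 41+2 = 43
n=5,k=4: 5>4, c = 43+1 = 44
n=5,k=5: not 5>5, c = 44+4 = 48
n=5,k=6: not 5>6, c = 48+4 = 52

52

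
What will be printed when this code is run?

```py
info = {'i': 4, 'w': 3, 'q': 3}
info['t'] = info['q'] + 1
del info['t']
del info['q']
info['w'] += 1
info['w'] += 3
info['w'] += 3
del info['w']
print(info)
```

{'i': 4}

info['t'] = info['q']+1 = 4 → {'i': 4, 'w': 3, 'q': 3, 't': 4}
del 't' → {'i': 4, 'w': 3, 'q': 3}
del 'q' → {'i': 4, 'w': 3}
info['w'] = 3+1 = 4 → {'i': 4, 'w': 4}
info['w'] = 4+3 = 7 → {'i': 4, 'w': 7}
info['w'] = 7+3 = 10 → {'i': 4, 'w': 10}
del 'w' → {'i': 4}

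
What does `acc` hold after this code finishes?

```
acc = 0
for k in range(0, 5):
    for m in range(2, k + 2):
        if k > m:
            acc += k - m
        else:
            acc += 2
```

k=1,m=2: not 1>2, acc = 0+2 = 2
k=2,m=2: not 2>2, acc = 2+2 = 4
k=2,m=3: not 2>3, acc = 4+2 = 6
k=3,m=2: 3>2, acc = 6+1 = 7
k=3,m=3: not 3>3, acc = 7+2 = 9
k=3,m=4: not 3>4, acc = 9+2 = 11
k=4,m=2: 4>2, acc = 11+2 = 13
k=4,m=3: 4>3, acc = 13+1 = 14
k=4,m=4: not 4>4, acc = 14+2 = 16
k=4,m=5: not 4>5, acc = 16+2 = 18

18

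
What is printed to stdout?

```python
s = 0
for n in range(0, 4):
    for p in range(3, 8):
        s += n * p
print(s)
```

150

n=0,p=3: s = 0+0 = 0
n=0,p=4: s = 0+0 = 0
n=0,p=5: s = 0+0 = 0
n=0,p=6: s = 0+0 = 0
n=0,p=7: s = 0+0 = 0
n=1,p=3: s = 0+3 = 3
n=1,p=4: s = 3+4 = 7
n=1,p=5: s = 7+5 = 12
n=1,p=6: s = 12+6 = 18
n=1,p=7: s = 18+7 = 25
n=2,p=3: s = 25+6 = 31
n=2,p=4: s = 31+8 = 39
n=2,p=5: s = 39+10 = 49
n=2,p=6: s = 49+12 = 61
n=2,p=7: s = 61+14 = 75
n=3,p=3: s = 75+9 = 84
n=3,p=4: s = 84+12 = 96
n=3,p=5: s = 96+15 = 111
n=3,p=6: s = 111+18 = 129
n=3,p=7: s = 129+21 = 150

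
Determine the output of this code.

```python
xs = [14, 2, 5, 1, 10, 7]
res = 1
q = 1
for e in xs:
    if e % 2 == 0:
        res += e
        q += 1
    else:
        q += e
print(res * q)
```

459

e=14: even, res = 1+14 = 15; q=2
e=2: even, res = 15+2 = 17; q=3
e=5: not even; q=8
e=1: not even; q=9
e=10: even, res = 17+10 = 27; q=10
e=7: not even; q=17
res*q = 27*17 = 459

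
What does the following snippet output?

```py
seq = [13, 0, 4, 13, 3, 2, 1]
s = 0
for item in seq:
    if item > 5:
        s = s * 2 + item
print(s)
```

39

item=13: >5, s = 0*2+13 = 13
item=0: not >5
item=4: not >5
item=13: >5, s = 13*2+13 = 39
item=3: not >5
item=2: not >5
item=1: not >5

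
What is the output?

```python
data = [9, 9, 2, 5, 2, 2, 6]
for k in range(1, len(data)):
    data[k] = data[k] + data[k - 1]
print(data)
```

k=1: data[1] = 9+9 = 18 → [9, 18, 2, 5, 2, 2, 6]
k=2: data[2] = 2+18 = 20 → [9, 18, 20, 5, 2, 2, 6]
k=3: data[3] = 5+20 = 25 → [9, 18, 20, 25, 2, 2, 6]
k=4: data[4] = 2+25 = 27 → [9, 18, 20, 25, 27, 2, 6]
k=5: data[5] = 2+27 = 29 → [9, 18, 20, 25, 27, 29, 6]
k=6: data[6] = 6+29 = 35 → [9, 18, 20, 25, 27, 29, 35]

[9, 18, 20, 25, 27, 29, 35]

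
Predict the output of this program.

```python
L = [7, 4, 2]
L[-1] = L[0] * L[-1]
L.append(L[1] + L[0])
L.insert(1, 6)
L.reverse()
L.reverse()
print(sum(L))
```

L[-1] = L[0]*L[-1] = 7*2 = 14 → [7, 4, 14]
append L[1]+L[0] = 4+7 = 11 → [7, 4, 14, 11]
insert 6 at 1 → [7, 6, 4, 14, 11]
reverse → [11, 14, 4, 6, 7]
reverse → [7, 6, 4, 14, 11]
sum = 42

42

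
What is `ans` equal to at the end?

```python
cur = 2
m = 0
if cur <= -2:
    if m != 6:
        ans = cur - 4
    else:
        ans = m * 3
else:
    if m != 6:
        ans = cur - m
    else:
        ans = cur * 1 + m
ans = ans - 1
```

cur=2, m=0
cur <= -2 is False; m != 6 is True
→ ans = cur - m = 2
ans = 2-1 = 1

1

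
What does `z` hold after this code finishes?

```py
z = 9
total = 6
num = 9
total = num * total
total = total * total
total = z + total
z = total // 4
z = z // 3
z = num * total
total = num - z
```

26325

total = 9*6 = 54
total = 54*54 = 2916
total = 9+2916 = 2925
z = 2925//4 = 731
z = 731//3 = 243
z = 9*2925 = 26325
total = 9-26325 = -26316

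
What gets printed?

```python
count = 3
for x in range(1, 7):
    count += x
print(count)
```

x=1: count = 3+1 = 4
x=2: count = 4+2 = 6
x=3: count = 6+3 = 9
x=4: count = 9+4 = 13
x=5: count = 13+5 = 18
x=6: count = 18+6 = 24

24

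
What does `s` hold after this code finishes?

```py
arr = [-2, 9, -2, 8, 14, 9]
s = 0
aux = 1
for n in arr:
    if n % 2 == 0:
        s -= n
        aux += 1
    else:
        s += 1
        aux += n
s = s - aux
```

n=-2: even, s = 0-(-2) = 2; aux=2
n=9: not even, s = 2+1 = 3; aux=11
n=-2: even, s = 3-(-2) = 5; aux=12
n=8: even, s = 5-8 = -3; aux=13
n=14: even, s = (-3)-14 = -17; aux=14
n=9: not even, s = (-17)+1 = -16; aux=23
s-aux = (-16)-23 = -39

-39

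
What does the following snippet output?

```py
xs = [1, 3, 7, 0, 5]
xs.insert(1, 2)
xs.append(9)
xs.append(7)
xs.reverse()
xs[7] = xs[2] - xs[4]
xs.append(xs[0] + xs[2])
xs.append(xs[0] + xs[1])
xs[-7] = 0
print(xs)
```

[7, 9, 5, 0, 7, 3, 2, -2, 12, 16]

insert 2 at 1 → [1, 2, 3, 7, 0, 5]
append 9 → [1, 2, 3, 7, 0, 5, 9]
append 7 → [1, 2, 3, 7, 0, 5, 9, 7]
reverse → [7, 9, 5, 0, 7, 3, 2, 1]
xs[7] = xs[2]-xs[4] = 5-7 = -2 → [7, 9, 5, 0, 7, 3, 2, -2]
append xs[0]+xs[2] = 7+5 = 12 → [7, 9, 5, 0, 7, 3, 2, -2, 12]
append xs[0]+xs[1] = 7+9 = 16 → [7, 9, 5, 0, 7, 3, 2, -2, 12, 16]
xs[-7] = 0 → [7, 9, 5, 0, 7, 3, 2, -2, 12, 16]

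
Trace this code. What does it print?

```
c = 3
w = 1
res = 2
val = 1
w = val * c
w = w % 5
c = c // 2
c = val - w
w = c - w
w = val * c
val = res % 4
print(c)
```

-2

w = 1*3 = 3
w = 3%5 = 3
c = 3//2 = 1
c = 1-3 = -2
w = (-2)-3 = -5
w = 1*(-2) = -2
val = 2%4 = 2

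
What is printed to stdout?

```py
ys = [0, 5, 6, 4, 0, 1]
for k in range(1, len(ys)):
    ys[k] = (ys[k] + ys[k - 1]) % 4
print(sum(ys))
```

k=1: ys[1] = (5+0)%4 = 1 → [0, 1, 6, 4, 0, 1]
k=2: ys[2] = (6+1)%4 = 3 → [0, 1, 3, 4, 0, 1]
k=3: ys[3] = (4+3)%4 = 3 → [0, 1, 3, 3, 0, 1]
k=4: ys[4] = (0+3)%4 = 3 → [0, 1, 3, 3, 3, 1]
k=5: ys[5] = (1+3)%4 = 0 → [0, 1, 3, 3, 3, 0]
sum = 10

10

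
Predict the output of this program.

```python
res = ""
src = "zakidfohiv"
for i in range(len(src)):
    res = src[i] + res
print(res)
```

i=0: prepend 'z' → 'z'
i=1: prepend 'a' → 'az'
i=2: prepend 'k' → 'kaz'
i=3: prepend 'i' → 'ikaz'
i=4: prepend 'd' → 'dikaz'
i=5: prepend 'f' → 'fdikaz'
i=6: prepend 'o' → 'ofdikaz'
i=7: prepend 'h' → 'hofdikaz'
i=8: prepend 'i' → 'ihofdikaz'
i=9: prepend 'v' → 'vihofdikaz'

vihofdikaz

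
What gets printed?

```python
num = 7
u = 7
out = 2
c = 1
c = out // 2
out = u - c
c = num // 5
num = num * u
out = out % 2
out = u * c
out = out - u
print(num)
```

c = 2//2 = 1
out = 7-1 = 6
c = 7//5 = 1
num = 7*7 = 49
out = 6%2 = 0
out = 7*1 = 7
out = 7-7 = 0

49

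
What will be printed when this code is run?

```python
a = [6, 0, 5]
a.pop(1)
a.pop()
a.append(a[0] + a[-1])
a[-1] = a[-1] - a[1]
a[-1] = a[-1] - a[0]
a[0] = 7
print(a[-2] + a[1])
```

pop(1) removes 0 → [6, 5]
pop() removes 5 → [6]
append a[0]+a[-1] = 6+6 = 12 → [6, 12]
a[-1] = a[-1]-a[1] = 12-12 = 0 → [6, 0]
a[-1] = a[-1]-a[0] = 0-6 = -6 → [6, -6]
a[0] = 7 → [7, -6]
a[-2]+a[1] = 7+(-6) = 1

1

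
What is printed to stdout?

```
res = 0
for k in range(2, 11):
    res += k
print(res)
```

k=2: res = 0+2 = 2
k=3: res = 2+3 = 5
k=4: res = 5+4 = 9
k=5: res = 9+5 = 14
k=6: res = 14+6 = 20
k=7: res = 20+7 = 27
k=8: res = 27+8 = 35
k=9: res = 35+9 = 44
k=10: res = 44+10 = 54

54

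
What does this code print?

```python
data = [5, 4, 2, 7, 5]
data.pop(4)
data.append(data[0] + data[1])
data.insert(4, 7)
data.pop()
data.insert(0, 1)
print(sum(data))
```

pop(4) removes 5 → [5, 4, 2, 7]
append data[0]+data[1] = 5+4 = 9 → [5, 4, 2, 7, 9]
insert 7 at 4 → [5, 4, 2, 7, 7, 9]
pop() removes 9 → [5, 4, 2, 7, 7]
insert 1 at 0 → [1, 5, 4, 2, 7, 7]
sum = 26

26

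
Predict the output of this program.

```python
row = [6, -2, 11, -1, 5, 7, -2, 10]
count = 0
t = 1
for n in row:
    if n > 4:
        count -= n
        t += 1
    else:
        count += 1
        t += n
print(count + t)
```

-35

n=6: >4, count = 0-6 = -6; t=2
n=-2: not >4, count = (-6)+1 = -5; t=0
n=11: >4, count = (-5)-11 = -16; t=1
n=-1: not >4, count = (-16)+1 = -15; t=0
n=5: >4, count = (-15)-5 = -20; t=1
n=7: >4, count = (-20)-7 = -27; t=2
n=-2: not >4, count = (-27)+1 = -26; t=0
n=10: >4, count = (-26)-10 = -36; t=1
count+t = (-36)+1 = -35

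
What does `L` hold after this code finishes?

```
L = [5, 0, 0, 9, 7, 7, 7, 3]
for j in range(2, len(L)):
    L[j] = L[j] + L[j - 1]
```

[5, 0, 0, 9, 16, 23, 30, 33]

j=2: L[2] = 0+0 = 0 → [5, 0, 0, 9, 7, 7, 7, 3]
j=3: L[3] = 9+0 = 9 → [5, 0, 0, 9, 7, 7, 7, 3]
j=4: L[4] = 7+9 = 16 → [5, 0, 0, 9, 16, 7, 7, 3]
j=5: L[5] = 7+16 = 23 → [5, 0, 0, 9, 16, 23, 7, 3]
j=6: L[6] = 7+23 = 30 → [5, 0, 0, 9, 16, 23, 30, 3]
j=7: L[7] = 3+30 = 33 → [5, 0, 0, 9, 16, 23, 30, 33]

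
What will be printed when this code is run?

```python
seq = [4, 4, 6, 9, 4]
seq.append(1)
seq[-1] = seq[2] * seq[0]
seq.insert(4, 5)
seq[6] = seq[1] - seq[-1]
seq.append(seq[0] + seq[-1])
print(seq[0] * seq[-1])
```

-64

append 1 → [4, 4, 6, 9, 4, 1]
seq[-1] = seq[2]*seq[0] = 6*4 = 24 → [4, 4, 6, 9, 4, 24]
insert 5 at 4 → [4, 4, 6, 9, 5, 4, 24]
seq[6] = seq[1]-seq[-1] = 4-24 = -20 → [4, 4, 6, 9, 5, 4, -20]
append seq[0]+seq[-1] = 4+(-20) = -16 → [4, 4, 6, 9, 5, 4, -20, -16]
seq[0]*seq[-1] = 4*(-16) = -64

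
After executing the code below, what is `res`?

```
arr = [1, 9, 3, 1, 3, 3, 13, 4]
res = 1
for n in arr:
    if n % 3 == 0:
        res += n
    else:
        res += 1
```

n=1: not %3==0, res = 1+1 = 2
n=9: %3==0, res = 2+9 = 11
n=3: %3==0, res = 11+3 = 14
n=1: not %3==0, res = 14+1 = 15
n=3: %3==0, res = 15+3 = 18
n=3: %3==0, res = 18+3 = 21
n=13: not %3==0, res = 21+1 = 22
n=4: not %3==0, res = 22+1 = 23

23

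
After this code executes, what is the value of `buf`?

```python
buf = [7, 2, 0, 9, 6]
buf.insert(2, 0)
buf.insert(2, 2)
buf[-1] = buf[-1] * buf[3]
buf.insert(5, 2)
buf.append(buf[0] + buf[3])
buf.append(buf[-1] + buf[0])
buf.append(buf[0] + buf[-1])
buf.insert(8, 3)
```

[7, 2, 2, 0, 0, 2, 9, 0, 3, 7, 14, 21]

insert 0 at 2 → [7, 2, 0, 0, 9, 6]
insert 2 at 2 → [7, 2, 2, 0, 0, 9, 6]
buf[-1] = buf[-1]*buf[3] = 6*0 = 0 → [7, 2, 2, 0, 0, 9, 0]
insert 2 at 5 → [7, 2, 2, 0, 0, 2, 9, 0]
append buf[0]+buf[3] = 7+0 = 7 → [7, 2, 2, 0, 0, 2, 9, 0, 7]
append buf[-1]+buf[0] = 7+7 = 14 → [7, 2, 2, 0, 0, 2, 9, 0, 7, 14]
append buf[0]+buf[-1] = 7+14 = 21 → [7, 2, 2, 0, 0, 2, 9, 0, 7, 14, 21]
insert 3 at 8 → [7, 2, 2, 0, 0, 2, 9, 0, 3, 7, 14, 21]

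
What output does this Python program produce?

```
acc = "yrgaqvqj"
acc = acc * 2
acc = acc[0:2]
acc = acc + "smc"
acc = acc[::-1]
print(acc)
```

cmsry

repeat ×2 → 'yrgaqvqjyrgaqvqj'
slice [0:2] → 'yr'
+ 'smc' → 'yrsmc'
reverse → 'cmsry'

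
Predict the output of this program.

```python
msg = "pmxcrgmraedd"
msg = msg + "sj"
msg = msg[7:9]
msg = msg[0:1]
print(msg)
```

r

+ 'sj' → 'pmxcrgmraeddsj'
slice [7:9] → 'ra'
slice [0:1] → 'r'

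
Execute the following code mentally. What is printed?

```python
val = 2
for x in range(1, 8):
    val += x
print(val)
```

x=1: val = 2+1 = 3
x=2: val = 3+2 = 5
x=3: val = 5+3 = 8
x=4: val = 8+4 = 12
x=5: val = 12+5 = 17
x=6: val = 17+6 = 23
x=7: val = 23+7 = 30

30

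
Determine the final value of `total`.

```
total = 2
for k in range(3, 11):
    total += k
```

k=3: total = 2+3 = 5
k=4: total = 5+4 = 9
k=5: total = 9+5 = 14
k=6: total = 14+6 = 20
k=7: total = 20+7 = 27
k=8: total = 27+8 = 35
k=9: total = 35+9 = 44
k=10: total = 44+10 = 54

54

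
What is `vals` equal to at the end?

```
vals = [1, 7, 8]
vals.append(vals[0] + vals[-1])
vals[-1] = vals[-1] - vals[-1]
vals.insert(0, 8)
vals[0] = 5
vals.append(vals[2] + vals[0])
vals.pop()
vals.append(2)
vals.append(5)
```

[5, 1, 7, 8, 0, 2, 5]

append vals[0]+vals[-1] = 1+8 = 9 → [1, 7, 8, 9]
vals[-1] = vals[-1]-vals[-1] = 9-9 = 0 → [1, 7, 8, 0]
insert 8 at 0 → [8, 1, 7, 8, 0]
vals[0] = 5 → [5, 1, 7, 8, 0]
append vals[2]+vals[0] = 7+5 = 12 → [5, 1, 7, 8, 0, 12]
pop() removes 12 → [5, 1, 7, 8, 0]
append 2 → [5, 1, 7, 8, 0, 2]
append 5 → [5, 1, 7, 8, 0, 2, 5]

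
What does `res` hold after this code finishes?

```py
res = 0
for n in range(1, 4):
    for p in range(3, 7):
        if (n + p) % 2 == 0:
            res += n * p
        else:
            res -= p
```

24

n=1,p=3: even sum, res = 0+3 = 3
n=1,p=4: odd sum, res = 3-4 = -1
n=1,p=5: even sum, res = (-1)+5 = 4
n=1,p=6: odd sum, res = 4-6 = -2
n=2,p=3: odd sum, res = (-2)-3 = -5
n=2,p=4: even sum, res = (-5)+8 = 3
n=2,p=5: odd sum, res = 3-5 = -2
n=2,p=6: even sum, res = (-2)+12 = 10
n=3,p=3: even sum, res = 10+9 = 19
n=3,p=4: odd sum, res = 19-4 = 15
n=3,p=5: even sum, res = 15+15 = 30
n=3,p=6: odd sum, res = 30-6 = 24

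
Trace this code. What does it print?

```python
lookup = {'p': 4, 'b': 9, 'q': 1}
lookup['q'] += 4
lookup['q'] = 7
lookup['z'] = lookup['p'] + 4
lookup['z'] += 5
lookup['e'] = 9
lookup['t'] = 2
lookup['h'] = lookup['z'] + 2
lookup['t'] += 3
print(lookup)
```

lookup['q'] = 1+4 = 5 → {'p': 4, 'b': 9, 'q': 5}
lookup['q'] = 7 → {'p': 4, 'b': 9, 'q': 7}
lookup['z'] = lookup['p']+4 = 8 → {'p': 4, 'b': 9, 'q': 7, 'z': 8}
lookup['z'] = 8+5 = 13 → {'p': 4, 'b': 9, 'q': 7, 'z': 13}
lookup['e'] = 9 → {'p': 4, 'b': 9, 'q': 7, 'z': 13, 'e': 9}
lookup['t'] = 2 → {'p': 4, 'b': 9, 'q': 7, 'z': 13, 'e': 9, 't': 2}
lookup['h'] = lookup['z']+2 = 15 → {'p': 4, 'b': 9, 'q': 7, 'z': 13, 'e': 9, 't': 2, 'h': 15}
lookup['t'] = 2+3 = 5 → {'p': 4, 'b': 9, 'q': 7, 'z': 13, 'e': 9, 't': 5, 'h': 15}

{'p': 4, 'b': 9, 'q': 7, 'z': 13, 'e': 9, 't': 5, 'h': 15}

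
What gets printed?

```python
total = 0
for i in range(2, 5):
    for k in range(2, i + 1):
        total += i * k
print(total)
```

i=2,k=2: total = 0+4 = 4
i=3,k=2: total = 4+6 = 10
i=3,k=3: total = 10+9 = 19
i=4,k=2: total = 19+8 = 27
i=4,k=3: total = 27+12 = 39
i=4,k=4: total = 39+16 = 55

55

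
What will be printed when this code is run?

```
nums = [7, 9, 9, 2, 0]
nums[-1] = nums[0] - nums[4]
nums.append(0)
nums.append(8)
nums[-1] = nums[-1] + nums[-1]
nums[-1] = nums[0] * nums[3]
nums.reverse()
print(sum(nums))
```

48

nums[-1] = nums[0]-nums[4] = 7-0 = 7 → [7, 9, 9, 2, 7]
append 0 → [7, 9, 9, 2, 7, 0]
append 8 → [7, 9, 9, 2, 7, 0, 8]
nums[-1] = nums[-1]+nums[-1] = 8+8 = 16 → [7, 9, 9, 2, 7, 0, 16]
nums[-1] = nums[0]*nums[3] = 7*2 = 14 → [7, 9, 9, 2, 7, 0, 14]
reverse → [14, 0, 7, 2, 9, 9, 7]
sum = 48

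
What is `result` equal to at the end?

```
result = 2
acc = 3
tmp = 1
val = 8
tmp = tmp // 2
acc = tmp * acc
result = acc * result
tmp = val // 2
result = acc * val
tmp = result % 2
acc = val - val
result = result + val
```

tmp = 1//2 = 0
acc = 0*3 = 0
result = 0*2 = 0
tmp = 8//2 = 4
result = 0*8 = 0
tmp = 0%2 = 0
acc = 8-8 = 0
result = 0+8 = 8

8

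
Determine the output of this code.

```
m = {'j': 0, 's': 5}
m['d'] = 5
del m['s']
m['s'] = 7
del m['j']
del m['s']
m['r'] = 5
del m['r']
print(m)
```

m['d'] = 5 → {'j': 0, 's': 5, 'd': 5}
del 's' → {'j': 0, 'd': 5}
m['s'] = 7 → {'j': 0, 'd': 5, 's': 7}
del 'j' → {'d': 5, 's': 7}
del 's' → {'d': 5}
m['r'] = 5 → {'d': 5, 'r': 5}
del 'r' → {'d': 5}

{'d': 5}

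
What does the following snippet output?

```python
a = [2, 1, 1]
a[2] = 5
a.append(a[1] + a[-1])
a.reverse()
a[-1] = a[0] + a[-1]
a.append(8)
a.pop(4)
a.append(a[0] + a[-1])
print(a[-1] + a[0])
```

20

a[2] = 5 → [2, 1, 5]
append a[1]+a[-1] = 1+5 = 6 → [2, 1, 5, 6]
reverse → [6, 5, 1, 2]
a[-1] = a[0]+a[-1] = 6+2 = 8 → [6, 5, 1, 8]
append 8 → [6, 5, 1, 8, 8]
pop(4) removes 8 → [6, 5, 1, 8]
append a[0]+a[-1] = 6+8 = 14 → [6, 5, 1, 8, 14]
a[-1]+a[0] = 14+6 = 20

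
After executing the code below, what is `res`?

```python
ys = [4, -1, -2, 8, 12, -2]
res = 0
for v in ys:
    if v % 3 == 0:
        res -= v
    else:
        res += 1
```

-7

v=4: not %3==0, res = 0+1 = 1
v=-1: not %3==0, res = 1+1 = 2
v=-2: not %3==0, res = 2+1 = 3
v=8: not %3==0, res = 3+1 = 4
v=12: %3==0, res = 4-12 = -8
v=-2: not %3==0, res = (-8)+1 = -7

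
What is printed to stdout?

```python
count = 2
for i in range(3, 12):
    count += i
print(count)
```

65

i=3: count = 2+3 = 5
i=4: count = 5+4 = 9
i=5: count = 9+5 = 14
i=6: count = 14+6 = 20
i=7: count = 20+7 = 27
i=8: count = 27+8 = 35
i=9: count = 35+9 = 44
i=10: count = 44+10 = 54
i=11: count = 54+11 = 65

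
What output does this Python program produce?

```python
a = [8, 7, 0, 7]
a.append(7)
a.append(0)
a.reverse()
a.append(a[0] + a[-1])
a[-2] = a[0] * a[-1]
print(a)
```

append 7 → [8, 7, 0, 7, 7]
append 0 → [8, 7, 0, 7, 7, 0]
reverse → [0, 7, 7, 0, 7, 8]
append a[0]+a[-1] = 0+8 = 8 → [0, 7, 7, 0, 7, 8, 8]
a[-2] = a[0]*a[-1] = 0*8 = 0 → [0, 7, 7, 0, 7, 0, 8]

[0, 7, 7, 0, 7, 0, 8]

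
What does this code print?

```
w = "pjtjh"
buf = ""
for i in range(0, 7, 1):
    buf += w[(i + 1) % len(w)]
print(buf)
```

jtjhpjt

i=0: add w[1]='j' → 'j'
i=1: add w[2]='t' → 'jt'
i=2: add w[3]='j' → 'jtj'
i=3: add w[4]='h' → 'jtjh'
i=4: add w[0]='p' → 'jtjhp'
i=5: add w[1]='j' → 'jtjhpj'
i=6: add w[2]='t' → 'jtjhpjt'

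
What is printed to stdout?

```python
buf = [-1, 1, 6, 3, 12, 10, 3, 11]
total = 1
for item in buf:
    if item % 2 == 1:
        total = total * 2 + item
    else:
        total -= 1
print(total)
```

37

item=-1: odd, total = 1*2+(-1) = 1
item=1: odd, total = 1*2+1 = 3
item=6: not odd, total = 3-1 = 2
item=3: odd, total = 2*2+3 = 7
item=12: not odd, total = 7-1 = 6
item=10: not odd, total = 6-1 = 5
item=3: odd, total = 5*2+3 = 13
item=11: odd, total = 13*2+11 = 37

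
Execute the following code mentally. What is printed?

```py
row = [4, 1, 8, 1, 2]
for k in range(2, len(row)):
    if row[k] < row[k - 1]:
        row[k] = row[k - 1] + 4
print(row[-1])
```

16

k=2: 8>=1, unchanged → [4, 1, 8, 1, 2]
k=3: 1<8, row[3] = 8+4 = 12 → [4, 1, 8, 12, 2]
k=4: 2<12, row[4] = 12+4 = 16 → [4, 1, 8, 12, 16]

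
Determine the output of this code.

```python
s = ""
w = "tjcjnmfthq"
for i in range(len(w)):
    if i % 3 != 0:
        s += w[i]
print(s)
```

i=0: skip
i=1: add 'j' → 'j'
i=2: add 'c' → 'jc'
i=3: skip
i=4: add 'n' → 'jcn'
i=5: add 'm' → 'jcnm'
i=6: skip
i=7: add 't' → 'jcnmt'
i=8: add 'h' → 'jcnmth'
i=9: skip

jcnmth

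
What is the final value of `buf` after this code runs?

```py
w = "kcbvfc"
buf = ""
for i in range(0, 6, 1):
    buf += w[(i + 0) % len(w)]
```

i=0: add w[0]='k' → 'k'
i=1: add w[1]='c' → 'kc'
i=2: add w[2]='b' → 'kcb'
i=3: add w[3]='v' → 'kcbv'
i=4: add w[4]='f' → 'kcbvf'
i=5: add w[5]='c' → 'kcbvfc'

'kcbvfc'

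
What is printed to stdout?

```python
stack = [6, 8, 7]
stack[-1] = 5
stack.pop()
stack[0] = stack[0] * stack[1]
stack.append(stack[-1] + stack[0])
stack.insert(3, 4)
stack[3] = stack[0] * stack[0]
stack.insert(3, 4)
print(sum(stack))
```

2420

stack[-1] = 5 → [6, 8, 5]
pop() removes 5 → [6, 8]
stack[0] = stack[0]*stack[1] = 6*8 = 48 → [48, 8]
append stack[-1]+stack[0] = 8+48 = 56 → [48, 8, 56]
insert 4 at 3 → [48, 8, 56, 4]
stack[3] = stack[0]*stack[0] = 48*48 = 2304 → [48, 8, 56, 2304]
insert 4 at 3 → [48, 8, 56, 4, 2304]
sum = 2420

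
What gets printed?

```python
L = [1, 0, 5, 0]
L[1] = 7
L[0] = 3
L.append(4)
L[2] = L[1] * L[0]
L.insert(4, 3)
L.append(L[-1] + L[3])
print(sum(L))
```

L[1] = 7 → [1, 7, 5, 0]
L[0] = 3 → [3, 7, 5, 0]
append 4 → [3, 7, 5, 0, 4]
L[2] = L[1]*L[0] = 7*3 = 21 → [3, 7, 21, 0, 4]
insert 3 at 4 → [3, 7, 21, 0, 3, 4]
append L[-1]+L[3] = 4+0 = 4 → [3, 7, 21, 0, 3, 4, 4]
sum = 42

42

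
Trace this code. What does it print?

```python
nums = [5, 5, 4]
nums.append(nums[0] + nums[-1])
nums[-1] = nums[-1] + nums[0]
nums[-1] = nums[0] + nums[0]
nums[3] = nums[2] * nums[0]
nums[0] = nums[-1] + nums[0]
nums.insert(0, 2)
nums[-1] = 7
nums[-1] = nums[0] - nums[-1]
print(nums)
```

append nums[0]+nums[-1] = 5+4 = 9 → [5, 5, 4, 9]
nums[-1] = nums[-1]+nums[0] = 9+5 = 14 → [5, 5, 4, 14]
nums[-1] = nums[0]+nums[0] = 5+5 = 10 → [5, 5, 4, 10]
nums[3] = nums[2]*nums[0] = 4*5 = 20 → [5, 5, 4, 20]
nums[0] = nums[-1]+nums[0] = 20+5 = 25 → [25, 5, 4, 20]
insert 2 at 0 → [2, 25, 5, 4, 20]
nums[-1] = 7 → [2, 25, 5, 4, 7]
nums[-1] = nums[0]-nums[-1] = 2-7 = -5 → [2, 25, 5, 4, -5]

[2, 25, 5, 4, -5]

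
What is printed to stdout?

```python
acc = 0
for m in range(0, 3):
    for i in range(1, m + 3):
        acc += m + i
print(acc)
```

m=0,i=1: acc = 0+1 = 1
m=0,i=2: acc = 1+2 = 3
m=1,i=1: acc = 3+2 = 5
m=1,i=2: acc = 5+3 = 8
m=1,i=3: acc = 8+4 = 12
m=2,i=1: acc = 12+3 = 15
m=2,i=2: acc = 15+4 = 19
m=2,i=3: acc = 19+5 = 24
m=2,i=4: acc = 24+6 = 30

30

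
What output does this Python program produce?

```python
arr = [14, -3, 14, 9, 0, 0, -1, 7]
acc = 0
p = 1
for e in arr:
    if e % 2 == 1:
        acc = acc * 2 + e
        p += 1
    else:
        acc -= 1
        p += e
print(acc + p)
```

e=14: not odd, acc = 0-1 = -1; p=15
e=-3: odd, acc = (-1)*2+(-3) = -5; p=16
e=14: not odd, acc = (-5)-1 = -6; p=30
e=9: odd, acc = (-6)*2+9 = -3; p=31
e=0: not odd, acc = (-3)-1 = -4; p=31
e=0: not odd, acc = (-4)-1 = -5; p=31
e=-1: odd, acc = (-5)*2+(-1) = -11; p=32
e=7: odd, acc = (-11)*2+7 = -15; p=33
acc+p = (-15)+33 = 18

18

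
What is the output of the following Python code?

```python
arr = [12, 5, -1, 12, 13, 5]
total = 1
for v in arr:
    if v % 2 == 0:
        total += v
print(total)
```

v=12: even, total = 1+12 = 13
v=5: not even
v=-1: not even
v=12: even, total = 13+12 = 25
v=13: not even
v=5: not even

25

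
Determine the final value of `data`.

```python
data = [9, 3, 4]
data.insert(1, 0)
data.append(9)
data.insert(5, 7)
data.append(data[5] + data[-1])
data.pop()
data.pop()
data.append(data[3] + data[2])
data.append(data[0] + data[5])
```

insert 0 at 1 → [9, 0, 3, 4]
append 9 → [9, 0, 3, 4, 9]
insert 7 at 5 → [9, 0, 3, 4, 9, 7]
append data[5]+data[-1] = 7+7 = 14 → [9, 0, 3, 4, 9, 7, 14]
pop() removes 14 → [9, 0, 3, 4, 9, 7]
pop() removes 7 → [9, 0, 3, 4, 9]
append data[3]+data[2] = 4+3 = 7 → [9, 0, 3, 4, 9, 7]
append data[0]+data[5] = 9+7 = 16 → [9, 0, 3, 4, 9, 7, 16]

[9, 0, 3, 4, 9, 7, 16]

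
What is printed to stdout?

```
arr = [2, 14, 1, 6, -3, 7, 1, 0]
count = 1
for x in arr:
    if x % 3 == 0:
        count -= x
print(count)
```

-2

x=2: not %3==0
x=14: not %3==0
x=1: not %3==0
x=6: %3==0, count = 1-6 = -5
x=-3: %3==0, count = (-5)-(-3) = -2
x=7: not %3==0
x=1: not %3==0
x=0: %3==0, count = (-2)-0 = -2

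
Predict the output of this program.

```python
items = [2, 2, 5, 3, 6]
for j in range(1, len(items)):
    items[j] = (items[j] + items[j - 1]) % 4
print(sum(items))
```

5

j=1: items[1] = (2+2)%4 = 0 → [2, 0, 5, 3, 6]
j=2: items[2] = (5+0)%4 = 1 → [2, 0, 1, 3, 6]
j=3: items[3] = (3+1)%4 = 0 → [2, 0, 1, 0, 6]
j=4: items[4] = (6+0)%4 = 2 → [2, 0, 1, 0, 2]
sum = 5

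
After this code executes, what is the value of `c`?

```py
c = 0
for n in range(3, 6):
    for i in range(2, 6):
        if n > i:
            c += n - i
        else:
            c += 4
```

n=3,i=2: 3>2, c = 0+1 = 1
n=3,i=3: not 3>3, c = 1+4 = 5
n=3,i=4: not 3>4, c = 5+4 = 9
n=3,i=5: not 3>5, c = 9+4 = 13
n=4,i=2: 4>2, c = 13+2 = 15
n=4,i=3: 4>3, c = 15+1 = 16
n=4,i=4: not 4>4, c = 16+4 = 20
n=4,i=5: not 4>5, c = 20+4 = 24
n=5,i=2: 5>2, c = 24+3 = 27
n=5,i=3: 5>3, c = 27+2 = 29
n=5,i=4: 5>4, c = 29+1 = 30
n=5,i=5: not 5>5, c = 30+4 = 34

34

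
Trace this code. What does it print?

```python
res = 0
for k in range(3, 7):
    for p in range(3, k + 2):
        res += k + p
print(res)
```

130

k=3,p=3: res = 0+6 = 6
k=3,p=4: res = 6+7 = 13
k=4,p=3: res = 13+7 = 20
k=4,p=4: res = 20+8 = 28
k=4,p=5: res = 28+9 = 37
k=5,p=3: res = 37+8 = 45
k=5,p=4: res = 45+9 = 54
k=5,p=5: res = 54+10 = 64
k=5,p=6: res = 64+11 = 75
k=6,p=3: res = 75+9 = 84
k=6,p=4: res = 84+10 = 94
k=6,p=5: res = 94+11 = 105
k=6,p=6: res = 105+12 = 117
k=6,p=7: res = 117+13 = 130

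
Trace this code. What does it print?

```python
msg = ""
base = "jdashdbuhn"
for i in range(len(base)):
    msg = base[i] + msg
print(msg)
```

nhubdhsadj

i=0: prepend 'j' → 'j'
i=1: prepend 'd' → 'dj'
i=2: prepend 'a' → 'adj'
i=3: prepend 's' → 'sadj'
i=4: prepend 'h' → 'hsadj'
i=5: prepend 'd' → 'dhsadj'
i=6: prepend 'b' → 'bdhsadj'
i=7: prepend 'u' → 'ubdhsadj'
i=8: prepend 'h' → 'hubdhsadj'
i=9: prepend 'n' → 'nhubdhsadj'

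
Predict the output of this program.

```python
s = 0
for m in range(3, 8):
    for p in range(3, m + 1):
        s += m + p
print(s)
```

m=3,p=3: s = 0+6 = 6
m=4,p=3: s = 6+7 = 13
m=4,p=4: s = 13+8 = 21
m=5,p=3: s = 21+8 = 29
m=5,p=4: s = 29+9 = 38
m=5,p=5: s = 38+10 = 48
m=6,p=3: s = 48+9 = 57
m=6,p=4: s = 57+10 = 67
m=6,p=5: s = 67+11 = 78
m=6,p=6: s = 78+12 = 90
m=7,p=3: s = 90+10 = 100
m=7,p=4: s = 100+11 = 111
m=7,p=5: s = 111+12 = 123
m=7,p=6: s = 123+13 = 136
m=7,p=7: s = 136+14 = 150

150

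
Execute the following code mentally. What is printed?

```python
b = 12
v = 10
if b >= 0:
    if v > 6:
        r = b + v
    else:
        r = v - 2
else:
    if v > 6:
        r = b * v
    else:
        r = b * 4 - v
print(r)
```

22

b=12, v=10
b >= 0 is True; v > 6 is True
→ r = b + v = 22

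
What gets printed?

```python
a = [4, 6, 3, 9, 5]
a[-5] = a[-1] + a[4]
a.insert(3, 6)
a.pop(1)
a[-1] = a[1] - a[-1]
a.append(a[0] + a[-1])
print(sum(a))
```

a[-5] = a[-1]+a[4] = 5+5 = 10 → [10, 6, 3, 9, 5]
insert 6 at 3 → [10, 6, 3, 6, 9, 5]
pop(1) removes 6 → [10, 3, 6, 9, 5]
a[-1] = a[1]-a[-1] = 3-5 = -2 → [10, 3, 6, 9, -2]
append a[0]+a[-1] = 10+(-2) = 8 → [10, 3, 6, 9, -2, 8]
sum = 34

34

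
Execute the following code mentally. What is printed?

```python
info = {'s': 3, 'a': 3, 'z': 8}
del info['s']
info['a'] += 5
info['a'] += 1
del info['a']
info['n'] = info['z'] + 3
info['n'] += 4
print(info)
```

del 's' → {'a': 3, 'z': 8}
info['a'] = 3+5 = 8 → {'a': 8, 'z': 8}
info['a'] = 8+1 = 9 → {'a': 9, 'z': 8}
del 'a' → {'z': 8}
info['n'] = info['z']+3 = 11 → {'z': 8, 'n': 11}
info['n'] = 11+4 = 15 → {'z': 8, 'n': 15}

{'z': 8, 'n': 15}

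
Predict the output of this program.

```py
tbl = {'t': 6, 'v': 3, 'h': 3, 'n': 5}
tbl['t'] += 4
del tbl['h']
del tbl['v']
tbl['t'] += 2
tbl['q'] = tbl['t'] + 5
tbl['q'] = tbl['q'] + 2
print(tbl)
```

{'t': 12, 'n': 5, 'q': 19}

tbl['t'] = 6+4 = 10 → {'t': 10, 'v': 3, 'h': 3, 'n': 5}
del 'h' → {'t': 10, 'v': 3, 'n': 5}
del 'v' → {'t': 10, 'n': 5}
tbl['t'] = 10+2 = 12 → {'t': 12, 'n': 5}
tbl['q'] = tbl['t']+5 = 17 → {'t': 12, 'n': 5, 'q': 17}
tbl['q'] = tbl['q']+2 = 19 → {'t': 12, 'n': 5, 'q': 19}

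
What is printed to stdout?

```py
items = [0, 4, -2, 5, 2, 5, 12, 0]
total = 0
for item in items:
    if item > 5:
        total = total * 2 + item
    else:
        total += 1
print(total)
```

item=0: not >5, total = 0+1 = 1
item=4: not >5, total = 1+1 = 2
item=-2: not >5, total = 2+1 = 3
item=5: not >5, total = 3+1 = 4
item=2: not >5, total = 4+1 = 5
item=5: not >5, total = 5+1 = 6
item=12: >5, total = 6*2+12 = 24
item=0: not >5, total = 24+1 = 25

25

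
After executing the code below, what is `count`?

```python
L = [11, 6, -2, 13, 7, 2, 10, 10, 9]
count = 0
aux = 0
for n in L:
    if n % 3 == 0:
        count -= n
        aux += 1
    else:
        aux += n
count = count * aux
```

-795

n=11: not %3==0; aux=11
n=6: %3==0, count = 0-6 = -6; aux=12
n=-2: not %3==0; aux=10
n=13: not %3==0; aux=23
n=7: not %3==0; aux=30
n=2: not %3==0; aux=32
n=10: not %3==0; aux=42
n=10: not %3==0; aux=52
n=9: %3==0, count = (-6)-9 = -15; aux=53
count*aux = (-15)*53 = -795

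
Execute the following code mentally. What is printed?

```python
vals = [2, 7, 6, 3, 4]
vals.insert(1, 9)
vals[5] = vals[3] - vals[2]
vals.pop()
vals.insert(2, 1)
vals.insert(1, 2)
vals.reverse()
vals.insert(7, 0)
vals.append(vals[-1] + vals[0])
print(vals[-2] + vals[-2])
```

0

insert 9 at 1 → [2, 9, 7, 6, 3, 4]
vals[5] = vals[3]-vals[2] = 6-7 = -1 → [2, 9, 7, 6, 3, -1]
pop() removes -1 → [2, 9, 7, 6, 3]
insert 1 at 2 → [2, 9, 1, 7, 6, 3]
insert 2 at 1 → [2, 2, 9, 1, 7, 6, 3]
reverse → [3, 6, 7, 1, 9, 2, 2]
insert 0 at 7 → [3, 6, 7, 1, 9, 2, 2, 0]
append vals[-1]+vals[0] = 0+3 = 3 → [3, 6, 7, 1, 9, 2, 2, 0, 3]
vals[-2]+vals[-2] = 0+0 = 0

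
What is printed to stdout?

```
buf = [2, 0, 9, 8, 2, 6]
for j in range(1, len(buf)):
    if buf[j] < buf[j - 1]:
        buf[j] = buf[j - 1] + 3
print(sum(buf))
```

j=1: 0<2, buf[1] = 2+3 = 5 → [2, 5, 9, 8, 2, 6]
j=2: 9>=5, unchanged → [2, 5, 9, 8, 2, 6]
j=3: 8<9, buf[3] = 9+3 = 12 → [2, 5, 9, 12, 2, 6]
j=4: 2<12, buf[4] = 12+3 = 15 → [2, 5, 9, 12, 15, 6]
j=5: 6<15, buf[5] = 15+3 = 18 → [2, 5, 9, 12, 15, 18]
sum = 61

61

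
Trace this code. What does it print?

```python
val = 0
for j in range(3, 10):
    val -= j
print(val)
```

-42

j=3: val = 0-3 = -3
j=4: val = (-3)-4 = -7
j=5: val = (-7)-5 = -12
j=6: val = (-12)-6 = -18
j=7: val = (-18)-7 = -25
j=8: val = (-25)-8 = -33
j=9: val = (-33)-9 = -42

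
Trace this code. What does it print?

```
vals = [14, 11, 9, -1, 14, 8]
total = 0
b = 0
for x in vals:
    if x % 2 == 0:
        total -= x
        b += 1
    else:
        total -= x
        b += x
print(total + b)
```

-33

x=14: even, total = 0-14 = -14; b=1
x=11: not even, total = (-14)-11 = -25; b=12
x=9: not even, total = (-25)-9 = -34; b=21
x=-1: not even, total = (-34)-(-1) = -33; b=20
x=14: even, total = (-33)-14 = -47; b=21
x=8: even, total = (-47)-8 = -55; b=22
total+b = (-55)+22 = -33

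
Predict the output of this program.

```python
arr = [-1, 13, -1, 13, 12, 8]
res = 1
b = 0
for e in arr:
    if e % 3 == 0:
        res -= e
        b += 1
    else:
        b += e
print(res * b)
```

-363

e=-1: not %3==0; b=-1
e=13: not %3==0; b=12
e=-1: not %3==0; b=11
e=13: not %3==0; b=24
e=12: %3==0, res = 1-12 = -11; b=25
e=8: not %3==0; b=33
res*b = (-11)*33 = -363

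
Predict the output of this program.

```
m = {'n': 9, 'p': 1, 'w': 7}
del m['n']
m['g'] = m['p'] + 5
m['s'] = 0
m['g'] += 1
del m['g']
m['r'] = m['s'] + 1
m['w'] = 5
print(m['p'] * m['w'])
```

del 'n' → {'p': 1, 'w': 7}
m['g'] = m['p']+5 = 6 → {'p': 1, 'w': 7, 'g': 6}
m['s'] = 0 → {'p': 1, 'w': 7, 'g': 6, 's': 0}
m['g'] = 6+1 = 7 → {'p': 1, 'w': 7, 'g': 7, 's': 0}
del 'g' → {'p': 1, 'w': 7, 's': 0}
m['r'] = m['s']+1 = 1 → {'p': 1, 'w': 7, 's': 0, 'r': 1}
m['w'] = 5 → {'p': 1, 'w': 5, 's': 0, 'r': 1}
m['p']*m['w'] = 1*5 = 5

5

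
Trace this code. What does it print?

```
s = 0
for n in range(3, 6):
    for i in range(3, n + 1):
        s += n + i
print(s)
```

48

n=3,i=3: s = 0+6 = 6
n=4,i=3: s = 6+7 = 13
n=4,i=4: s = 13+8 = 21
n=5,i=3: s = 21+8 = 29
n=5,i=4: s = 29+9 = 38
n=5,i=5: s = 38+10 = 48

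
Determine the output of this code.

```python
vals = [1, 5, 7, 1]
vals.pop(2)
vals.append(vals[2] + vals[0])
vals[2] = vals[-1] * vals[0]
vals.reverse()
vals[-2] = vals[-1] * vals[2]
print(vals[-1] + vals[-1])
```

pop(2) removes 7 → [1, 5, 1]
append vals[2]+vals[0] = 1+1 = 2 → [1, 5, 1, 2]
vals[2] = vals[-1]*vals[0] = 2*1 = 2 → [1, 5, 2, 2]
reverse → [2, 2, 5, 1]
vals[-2] = vals[-1]*vals[2] = 1*5 = 5 → [2, 2, 5, 1]
vals[-1]+vals[-1] = 1+1 = 2

2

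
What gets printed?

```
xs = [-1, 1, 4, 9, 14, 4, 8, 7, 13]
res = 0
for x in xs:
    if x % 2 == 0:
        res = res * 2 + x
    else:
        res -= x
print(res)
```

12

x=-1: not even, res = 0-(-1) = 1
x=1: not even, res = 1-1 = 0
x=4: even, res = 0*2+4 = 4
x=9: not even, res = 4-9 = -5
x=14: even, res = (-5)*2+14 = 4
x=4: even, res = 4*2+4 = 12
x=8: even, res = 12*2+8 = 32
x=7: not even, res = 32-7 = 25
x=13: not even, res = 25-13 = 12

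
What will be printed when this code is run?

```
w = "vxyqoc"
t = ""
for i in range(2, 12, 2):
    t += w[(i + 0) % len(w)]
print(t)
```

i=2: add w[2]='y' → 'y'
i=4: add w[4]='o' → 'yo'
i=6: add w[0]='v' → 'yov'
i=8: add w[2]='y' → 'yovy'
i=10: add w[4]='o' → 'yovyo'

yovyo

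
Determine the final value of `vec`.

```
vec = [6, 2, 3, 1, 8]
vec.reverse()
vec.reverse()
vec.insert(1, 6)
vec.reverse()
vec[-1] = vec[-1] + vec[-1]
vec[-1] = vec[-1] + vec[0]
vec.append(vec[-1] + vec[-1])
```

[8, 1, 3, 2, 6, 20, 40]

reverse → [8, 1, 3, 2, 6]
reverse → [6, 2, 3, 1, 8]
insert 6 at 1 → [6, 6, 2, 3, 1, 8]
reverse → [8, 1, 3, 2, 6, 6]
vec[-1] = vec[-1]+vec[-1] = 6+6 = 12 → [8, 1, 3, 2, 6, 12]
vec[-1] = vec[-1]+vec[0] = 12+8 = 20 → [8, 1, 3, 2, 6, 20]
append vec[-1]+vec[-1] = 20+20 = 40 → [8, 1, 3, 2, 6, 20, 40]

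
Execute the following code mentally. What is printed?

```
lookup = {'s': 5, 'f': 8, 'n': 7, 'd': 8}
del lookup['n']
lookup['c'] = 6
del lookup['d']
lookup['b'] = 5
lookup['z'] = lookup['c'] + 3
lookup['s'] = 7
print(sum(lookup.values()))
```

35

del 'n' → {'s': 5, 'f': 8, 'd': 8}
lookup['c'] = 6 → {'s': 5, 'f': 8, 'd': 8, 'c': 6}
del 'd' → {'s': 5, 'f': 8, 'c': 6}
lookup['b'] = 5 → {'s': 5, 'f': 8, 'c': 6, 'b': 5}
lookup['z'] = lookup['c']+3 = 9 → {'s': 5, 'f': 8, 'c': 6, 'b': 5, 'z': 9}
lookup['s'] = 7 → {'s': 7, 'f': 8, 'c': 6, 'b': 5, 'z': 9}
sum of values = 35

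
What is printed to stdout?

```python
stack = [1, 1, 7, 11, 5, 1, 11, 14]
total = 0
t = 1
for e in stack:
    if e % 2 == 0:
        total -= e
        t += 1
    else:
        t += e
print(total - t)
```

-53

e=1: not even; t=2
e=1: not even; t=3
e=7: not even; t=10
e=11: not even; t=21
e=5: not even; t=26
e=1: not even; t=27
e=11: not even; t=38
e=14: even, total = 0-14 = -14; t=39
total-t = (-14)-39 = -53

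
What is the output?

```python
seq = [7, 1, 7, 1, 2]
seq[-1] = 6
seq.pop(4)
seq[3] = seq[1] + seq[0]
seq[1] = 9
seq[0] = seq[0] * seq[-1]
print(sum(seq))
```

seq[-1] = 6 → [7, 1, 7, 1, 6]
pop(4) removes 6 → [7, 1, 7, 1]
seq[3] = seq[1]+seq[0] = 1+7 = 8 → [7, 1, 7, 8]
seq[1] = 9 → [7, 9, 7, 8]
seq[0] = seq[0]*seq[-1] = 7*8 = 56 → [56, 9, 7, 8]
sum = 80

80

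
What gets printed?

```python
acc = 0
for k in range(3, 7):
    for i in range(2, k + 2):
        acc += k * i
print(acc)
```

345

k=3,i=2: acc = 0+6 = 6
k=3,i=3: acc = 6+9 = 15
k=3,i=4: acc = 15+12 = 27
k=4,i=2: acc = 27+8 = 35
k=4,i=3: acc = 35+12 = 47
k=4,i=4: acc = 47+16 = 63
k=4,i=5: acc = 63+20 = 83
k=5,i=2: acc = 83+10 = 93
k=5,i=3: acc = 93+15 = 108
k=5,i=4: acc = 108+20 = 128
k=5,i=5: acc = 128+25 = 153
k=5,i=6: acc = 153+30 = 183
k=6,i=2: acc = 183+12 = 195
k=6,i=3: acc = 195+18 = 213
k=6,i=4: acc = 213+24 = 237
k=6,i=5: acc = 237+30 = 267
k=6,i=6: acc = 267+36 = 303
k=6,i=7: acc = 303+42 = 345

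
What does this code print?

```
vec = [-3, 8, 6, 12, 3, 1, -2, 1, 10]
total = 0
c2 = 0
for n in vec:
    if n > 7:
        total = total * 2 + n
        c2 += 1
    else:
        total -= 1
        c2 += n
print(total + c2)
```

55

n=-3: not >7, total = 0-1 = -1; c2=-3
n=8: >7, total = (-1)*2+8 = 6; c2=-2
n=6: not >7, total = 6-1 = 5; c2=4
n=12: >7, total = 5*2+12 = 22; c2=5
n=3: not >7, total = 22-1 = 21; c2=8
n=1: not >7, total = 21-1 = 20; c2=9
n=-2: not >7, total = 20-1 = 19; c2=7
n=1: not >7, total = 19-1 = 18; c2=8
n=10: >7, total = 18*2+10 = 46; c2=9
total+c2 = 46+9 = 55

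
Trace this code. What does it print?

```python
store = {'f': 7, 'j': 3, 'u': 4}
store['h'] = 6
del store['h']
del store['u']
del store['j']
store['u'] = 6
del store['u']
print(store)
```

{'f': 7}

store['h'] = 6 → {'f': 7, 'j': 3, 'u': 4, 'h': 6}
del 'h' → {'f': 7, 'j': 3, 'u': 4}
del 'u' → {'f': 7, 'j': 3}
del 'j' → {'f': 7}
store['u'] = 6 → {'f': 7, 'u': 6}
del 'u' → {'f': 7}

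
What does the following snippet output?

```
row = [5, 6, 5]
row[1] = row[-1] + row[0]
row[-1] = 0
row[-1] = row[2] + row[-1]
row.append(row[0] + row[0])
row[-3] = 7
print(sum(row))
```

22

row[1] = row[-1]+row[0] = 5+5 = 10 → [5, 10, 5]
row[-1] = 0 → [5, 10, 0]
row[-1] = row[2]+row[-1] = 0+0 = 0 → [5, 10, 0]
append row[0]+row[0] = 5+5 = 10 → [5, 10, 0, 10]
row[-3] = 7 → [5, 7, 0, 10]
sum = 22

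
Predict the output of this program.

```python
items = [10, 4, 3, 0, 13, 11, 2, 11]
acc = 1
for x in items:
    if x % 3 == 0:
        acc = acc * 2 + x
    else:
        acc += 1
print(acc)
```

x=10: not %3==0, acc = 1+1 = 2
x=4: not %3==0, acc = 2+1 = 3
x=3: %3==0, acc = 3*2+3 = 9
x=0: %3==0, acc = 9*2+0 = 18
x=13: not %3==0, acc = 18+1 = 19
x=11: not %3==0, acc = 19+1 = 20
x=2: not %3==0, acc = 20+1 = 21
x=11: not %3==0, acc = 21+1 = 22

22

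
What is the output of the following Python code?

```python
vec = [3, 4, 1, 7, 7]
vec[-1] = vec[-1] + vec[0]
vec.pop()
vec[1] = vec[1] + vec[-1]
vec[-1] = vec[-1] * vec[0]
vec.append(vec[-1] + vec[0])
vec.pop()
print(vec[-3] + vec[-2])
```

12

vec[-1] = vec[-1]+vec[0] = 7+3 = 10 → [3, 4, 1, 7, 10]
pop() removes 10 → [3, 4, 1, 7]
vec[1] = vec[1]+vec[-1] = 4+7 = 11 → [3, 11, 1, 7]
vec[-1] = vec[-1]*vec[0] = 7*3 = 21 → [3, 11, 1, 21]
append vec[-1]+vec[0] = 21+3 = 24 → [3, 11, 1, 21, 24]
pop() removes 24 → [3, 11, 1, 21]
vec[-3]+vec[-2] = 11+1 = 12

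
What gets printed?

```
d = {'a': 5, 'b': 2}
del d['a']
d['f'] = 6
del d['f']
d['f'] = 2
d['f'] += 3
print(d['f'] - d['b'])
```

3

del 'a' → {'b': 2}
d['f'] = 6 → {'b': 2, 'f': 6}
del 'f' → {'b': 2}
d['f'] = 2 → {'b': 2, 'f': 2}
d['f'] = 2+3 = 5 → {'b': 2, 'f': 5}
d['f']-d['b'] = 5-2 = 3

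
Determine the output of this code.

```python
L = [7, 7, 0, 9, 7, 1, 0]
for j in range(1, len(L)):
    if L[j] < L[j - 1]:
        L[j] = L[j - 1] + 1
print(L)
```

[7, 7, 8, 9, 10, 11, 12]

j=1: 7>=7, unchanged → [7, 7, 0, 9, 7, 1, 0]
j=2: 0<7, L[2] = 7+1 = 8 → [7, 7, 8, 9, 7, 1, 0]
j=3: 9>=8, unchanged → [7, 7, 8, 9, 7, 1, 0]
j=4: 7<9, L[4] = 9+1 = 10 → [7, 7, 8, 9, 10, 1, 0]
j=5: 1<10, L[5] = 10+1 = 11 → [7, 7, 8, 9, 10, 11, 0]
j=6: 0<11, L[6] = 11+1 = 12 → [7, 7, 8, 9, 10, 11, 12]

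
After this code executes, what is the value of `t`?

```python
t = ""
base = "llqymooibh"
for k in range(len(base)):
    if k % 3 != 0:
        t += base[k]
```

k=0: skip
k=1: add 'l' → 'l'
k=2: add 'q' → 'lq'
k=3: skip
k=4: add 'm' → 'lqm'
k=5: add 'o' → 'lqmo'
k=6: skip
k=7: add 'i' → 'lqmoi'
k=8: add 'b' → 'lqmoib'
k=9: skip

'lqmoib'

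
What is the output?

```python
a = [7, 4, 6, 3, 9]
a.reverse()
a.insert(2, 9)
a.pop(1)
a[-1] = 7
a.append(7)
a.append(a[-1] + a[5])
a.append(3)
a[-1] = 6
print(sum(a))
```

62

reverse → [9, 3, 6, 4, 7]
insert 9 at 2 → [9, 3, 9, 6, 4, 7]
pop(1) removes 3 → [9, 9, 6, 4, 7]
a[-1] = 7 → [9, 9, 6, 4, 7]
append 7 → [9, 9, 6, 4, 7, 7]
append a[-1]+a[5] = 7+7 = 14 → [9, 9, 6, 4, 7, 7, 14]
append 3 → [9, 9, 6, 4, 7, 7, 14, 3]
a[-1] = 6 → [9, 9, 6, 4, 7, 7, 14, 6]
sum = 62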